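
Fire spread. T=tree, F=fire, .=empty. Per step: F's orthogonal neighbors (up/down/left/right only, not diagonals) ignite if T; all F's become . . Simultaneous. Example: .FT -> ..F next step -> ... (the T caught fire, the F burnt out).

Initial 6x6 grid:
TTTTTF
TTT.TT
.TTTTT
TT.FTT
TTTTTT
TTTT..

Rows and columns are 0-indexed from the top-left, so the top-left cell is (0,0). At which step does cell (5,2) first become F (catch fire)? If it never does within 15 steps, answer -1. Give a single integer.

Step 1: cell (5,2)='T' (+5 fires, +2 burnt)
Step 2: cell (5,2)='T' (+9 fires, +5 burnt)
Step 3: cell (5,2)='F' (+6 fires, +9 burnt)
  -> target ignites at step 3
Step 4: cell (5,2)='.' (+5 fires, +6 burnt)
Step 5: cell (5,2)='.' (+4 fires, +5 burnt)
Step 6: cell (5,2)='.' (+0 fires, +4 burnt)
  fire out at step 6

3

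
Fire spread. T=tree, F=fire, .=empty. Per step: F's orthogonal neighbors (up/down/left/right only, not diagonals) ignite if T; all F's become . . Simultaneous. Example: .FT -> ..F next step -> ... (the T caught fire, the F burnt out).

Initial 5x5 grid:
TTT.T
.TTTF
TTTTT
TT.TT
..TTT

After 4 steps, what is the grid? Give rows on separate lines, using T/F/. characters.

Step 1: 3 trees catch fire, 1 burn out
  TTT.F
  .TTF.
  TTTTF
  TT.TT
  ..TTT
Step 2: 3 trees catch fire, 3 burn out
  TTT..
  .TF..
  TTTF.
  TT.TF
  ..TTT
Step 3: 5 trees catch fire, 3 burn out
  TTF..
  .F...
  TTF..
  TT.F.
  ..TTF
Step 4: 3 trees catch fire, 5 burn out
  TF...
  .....
  TF...
  TT...
  ..TF.

TF...
.....
TF...
TT...
..TF.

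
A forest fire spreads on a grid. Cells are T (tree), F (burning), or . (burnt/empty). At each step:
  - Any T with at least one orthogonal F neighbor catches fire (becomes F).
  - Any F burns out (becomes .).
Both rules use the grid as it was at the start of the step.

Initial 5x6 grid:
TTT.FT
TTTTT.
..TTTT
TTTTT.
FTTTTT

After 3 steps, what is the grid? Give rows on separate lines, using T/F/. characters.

Step 1: 4 trees catch fire, 2 burn out
  TTT..F
  TTTTF.
  ..TTTT
  FTTTT.
  .FTTTT
Step 2: 4 trees catch fire, 4 burn out
  TTT...
  TTTF..
  ..TTFT
  .FTTT.
  ..FTTT
Step 3: 6 trees catch fire, 4 burn out
  TTT...
  TTF...
  ..TF.F
  ..FTF.
  ...FTT

TTT...
TTF...
..TF.F
..FTF.
...FTT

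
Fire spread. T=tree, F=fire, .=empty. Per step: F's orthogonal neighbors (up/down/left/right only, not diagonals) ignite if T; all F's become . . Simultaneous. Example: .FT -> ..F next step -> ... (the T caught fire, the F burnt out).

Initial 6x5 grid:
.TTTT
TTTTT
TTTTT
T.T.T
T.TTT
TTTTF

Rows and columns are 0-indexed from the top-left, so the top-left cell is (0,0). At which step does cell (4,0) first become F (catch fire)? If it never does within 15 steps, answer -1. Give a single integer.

Step 1: cell (4,0)='T' (+2 fires, +1 burnt)
Step 2: cell (4,0)='T' (+3 fires, +2 burnt)
Step 3: cell (4,0)='T' (+3 fires, +3 burnt)
Step 4: cell (4,0)='T' (+4 fires, +3 burnt)
Step 5: cell (4,0)='F' (+4 fires, +4 burnt)
  -> target ignites at step 5
Step 6: cell (4,0)='.' (+4 fires, +4 burnt)
Step 7: cell (4,0)='.' (+3 fires, +4 burnt)
Step 8: cell (4,0)='.' (+2 fires, +3 burnt)
Step 9: cell (4,0)='.' (+0 fires, +2 burnt)
  fire out at step 9

5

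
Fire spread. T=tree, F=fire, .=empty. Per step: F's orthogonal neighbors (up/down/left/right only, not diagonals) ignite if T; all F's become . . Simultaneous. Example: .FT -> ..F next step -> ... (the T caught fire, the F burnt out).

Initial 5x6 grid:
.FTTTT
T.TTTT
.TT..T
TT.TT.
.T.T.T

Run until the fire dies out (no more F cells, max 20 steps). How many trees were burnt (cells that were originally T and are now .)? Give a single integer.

Step 1: +1 fires, +1 burnt (F count now 1)
Step 2: +2 fires, +1 burnt (F count now 2)
Step 3: +3 fires, +2 burnt (F count now 3)
Step 4: +3 fires, +3 burnt (F count now 3)
Step 5: +2 fires, +3 burnt (F count now 2)
Step 6: +3 fires, +2 burnt (F count now 3)
Step 7: +0 fires, +3 burnt (F count now 0)
Fire out after step 7
Initially T: 19, now '.': 25
Total burnt (originally-T cells now '.'): 14

Answer: 14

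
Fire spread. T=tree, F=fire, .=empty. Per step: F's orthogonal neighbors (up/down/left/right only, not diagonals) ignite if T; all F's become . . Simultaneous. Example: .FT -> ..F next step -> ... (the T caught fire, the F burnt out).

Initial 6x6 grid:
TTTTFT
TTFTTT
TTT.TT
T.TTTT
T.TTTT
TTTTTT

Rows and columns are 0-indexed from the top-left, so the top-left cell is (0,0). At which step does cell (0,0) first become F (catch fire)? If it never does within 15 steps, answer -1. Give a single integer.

Step 1: cell (0,0)='T' (+7 fires, +2 burnt)
Step 2: cell (0,0)='T' (+6 fires, +7 burnt)
Step 3: cell (0,0)='F' (+6 fires, +6 burnt)
  -> target ignites at step 3
Step 4: cell (0,0)='.' (+5 fires, +6 burnt)
Step 5: cell (0,0)='.' (+5 fires, +5 burnt)
Step 6: cell (0,0)='.' (+2 fires, +5 burnt)
Step 7: cell (0,0)='.' (+0 fires, +2 burnt)
  fire out at step 7

3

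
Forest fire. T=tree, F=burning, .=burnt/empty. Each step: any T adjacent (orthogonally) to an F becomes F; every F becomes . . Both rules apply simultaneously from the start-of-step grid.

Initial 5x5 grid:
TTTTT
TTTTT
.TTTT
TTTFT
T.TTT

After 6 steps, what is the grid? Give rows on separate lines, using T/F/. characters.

Step 1: 4 trees catch fire, 1 burn out
  TTTTT
  TTTTT
  .TTFT
  TTF.F
  T.TFT
Step 2: 6 trees catch fire, 4 burn out
  TTTTT
  TTTFT
  .TF.F
  TF...
  T.F.F
Step 3: 5 trees catch fire, 6 burn out
  TTTFT
  TTF.F
  .F...
  F....
  T....
Step 4: 4 trees catch fire, 5 burn out
  TTF.F
  TF...
  .....
  .....
  F....
Step 5: 2 trees catch fire, 4 burn out
  TF...
  F....
  .....
  .....
  .....
Step 6: 1 trees catch fire, 2 burn out
  F....
  .....
  .....
  .....
  .....

F....
.....
.....
.....
.....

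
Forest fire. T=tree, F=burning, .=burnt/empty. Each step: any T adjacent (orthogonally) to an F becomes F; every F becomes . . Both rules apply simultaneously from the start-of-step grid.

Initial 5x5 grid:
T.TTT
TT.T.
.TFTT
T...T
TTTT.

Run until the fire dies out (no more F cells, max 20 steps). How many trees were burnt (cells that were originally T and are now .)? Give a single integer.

Answer: 11

Derivation:
Step 1: +2 fires, +1 burnt (F count now 2)
Step 2: +3 fires, +2 burnt (F count now 3)
Step 3: +3 fires, +3 burnt (F count now 3)
Step 4: +3 fires, +3 burnt (F count now 3)
Step 5: +0 fires, +3 burnt (F count now 0)
Fire out after step 5
Initially T: 16, now '.': 20
Total burnt (originally-T cells now '.'): 11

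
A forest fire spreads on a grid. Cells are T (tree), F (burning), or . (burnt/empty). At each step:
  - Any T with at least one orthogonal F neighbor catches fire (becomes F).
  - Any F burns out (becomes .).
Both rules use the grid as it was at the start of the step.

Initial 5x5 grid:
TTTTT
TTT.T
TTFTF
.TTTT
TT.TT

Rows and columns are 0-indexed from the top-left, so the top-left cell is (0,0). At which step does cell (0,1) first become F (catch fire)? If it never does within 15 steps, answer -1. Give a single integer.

Step 1: cell (0,1)='T' (+6 fires, +2 burnt)
Step 2: cell (0,1)='T' (+7 fires, +6 burnt)
Step 3: cell (0,1)='F' (+5 fires, +7 burnt)
  -> target ignites at step 3
Step 4: cell (0,1)='.' (+2 fires, +5 burnt)
Step 5: cell (0,1)='.' (+0 fires, +2 burnt)
  fire out at step 5

3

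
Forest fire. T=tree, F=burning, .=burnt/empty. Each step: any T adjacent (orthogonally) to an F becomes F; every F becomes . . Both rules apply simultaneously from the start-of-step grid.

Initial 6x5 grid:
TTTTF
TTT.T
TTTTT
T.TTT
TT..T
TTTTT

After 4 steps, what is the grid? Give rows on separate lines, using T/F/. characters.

Step 1: 2 trees catch fire, 1 burn out
  TTTF.
  TTT.F
  TTTTT
  T.TTT
  TT..T
  TTTTT
Step 2: 2 trees catch fire, 2 burn out
  TTF..
  TTT..
  TTTTF
  T.TTT
  TT..T
  TTTTT
Step 3: 4 trees catch fire, 2 burn out
  TF...
  TTF..
  TTTF.
  T.TTF
  TT..T
  TTTTT
Step 4: 5 trees catch fire, 4 burn out
  F....
  TF...
  TTF..
  T.TF.
  TT..F
  TTTTT

F....
TF...
TTF..
T.TF.
TT..F
TTTTT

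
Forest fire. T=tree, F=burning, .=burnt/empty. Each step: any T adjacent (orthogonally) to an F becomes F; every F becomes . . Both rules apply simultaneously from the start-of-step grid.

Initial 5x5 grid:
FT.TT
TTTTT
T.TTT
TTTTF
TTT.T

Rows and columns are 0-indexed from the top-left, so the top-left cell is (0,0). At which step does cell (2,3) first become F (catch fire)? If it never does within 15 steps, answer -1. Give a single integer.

Step 1: cell (2,3)='T' (+5 fires, +2 burnt)
Step 2: cell (2,3)='F' (+5 fires, +5 burnt)
  -> target ignites at step 2
Step 3: cell (2,3)='.' (+7 fires, +5 burnt)
Step 4: cell (2,3)='.' (+3 fires, +7 burnt)
Step 5: cell (2,3)='.' (+0 fires, +3 burnt)
  fire out at step 5

2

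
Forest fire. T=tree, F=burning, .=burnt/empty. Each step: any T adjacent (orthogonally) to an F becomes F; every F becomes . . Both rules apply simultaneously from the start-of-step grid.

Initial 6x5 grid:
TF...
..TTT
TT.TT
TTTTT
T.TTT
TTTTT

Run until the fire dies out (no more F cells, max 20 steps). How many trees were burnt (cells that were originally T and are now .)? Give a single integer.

Step 1: +1 fires, +1 burnt (F count now 1)
Step 2: +0 fires, +1 burnt (F count now 0)
Fire out after step 2
Initially T: 22, now '.': 9
Total burnt (originally-T cells now '.'): 1

Answer: 1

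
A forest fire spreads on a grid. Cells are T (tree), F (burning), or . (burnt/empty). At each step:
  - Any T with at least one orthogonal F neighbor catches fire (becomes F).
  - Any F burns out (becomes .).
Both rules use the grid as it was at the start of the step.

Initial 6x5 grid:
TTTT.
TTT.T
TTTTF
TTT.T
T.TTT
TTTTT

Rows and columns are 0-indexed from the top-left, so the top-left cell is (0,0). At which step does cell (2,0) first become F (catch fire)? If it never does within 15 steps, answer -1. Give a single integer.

Step 1: cell (2,0)='T' (+3 fires, +1 burnt)
Step 2: cell (2,0)='T' (+2 fires, +3 burnt)
Step 3: cell (2,0)='T' (+5 fires, +2 burnt)
Step 4: cell (2,0)='F' (+6 fires, +5 burnt)
  -> target ignites at step 4
Step 5: cell (2,0)='.' (+5 fires, +6 burnt)
Step 6: cell (2,0)='.' (+3 fires, +5 burnt)
Step 7: cell (2,0)='.' (+1 fires, +3 burnt)
Step 8: cell (2,0)='.' (+0 fires, +1 burnt)
  fire out at step 8

4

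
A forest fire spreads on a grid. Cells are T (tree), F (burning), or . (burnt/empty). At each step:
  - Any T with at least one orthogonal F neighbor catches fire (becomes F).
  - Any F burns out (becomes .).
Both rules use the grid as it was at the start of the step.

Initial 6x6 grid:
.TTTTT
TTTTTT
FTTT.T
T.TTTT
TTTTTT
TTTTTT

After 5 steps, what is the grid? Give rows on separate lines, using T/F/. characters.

Step 1: 3 trees catch fire, 1 burn out
  .TTTTT
  FTTTTT
  .FTT.T
  F.TTTT
  TTTTTT
  TTTTTT
Step 2: 3 trees catch fire, 3 burn out
  .TTTTT
  .FTTTT
  ..FT.T
  ..TTTT
  FTTTTT
  TTTTTT
Step 3: 6 trees catch fire, 3 burn out
  .FTTTT
  ..FTTT
  ...F.T
  ..FTTT
  .FTTTT
  FTTTTT
Step 4: 5 trees catch fire, 6 burn out
  ..FTTT
  ...FTT
  .....T
  ...FTT
  ..FTTT
  .FTTTT
Step 5: 5 trees catch fire, 5 burn out
  ...FTT
  ....FT
  .....T
  ....FT
  ...FTT
  ..FTTT

...FTT
....FT
.....T
....FT
...FTT
..FTTT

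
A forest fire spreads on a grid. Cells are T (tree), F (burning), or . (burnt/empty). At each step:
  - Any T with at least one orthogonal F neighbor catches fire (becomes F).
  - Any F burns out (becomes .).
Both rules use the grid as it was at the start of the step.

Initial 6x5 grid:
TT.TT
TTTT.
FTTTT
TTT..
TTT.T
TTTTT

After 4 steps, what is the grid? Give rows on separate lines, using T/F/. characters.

Step 1: 3 trees catch fire, 1 burn out
  TT.TT
  FTTT.
  .FTTT
  FTT..
  TTT.T
  TTTTT
Step 2: 5 trees catch fire, 3 burn out
  FT.TT
  .FTT.
  ..FTT
  .FT..
  FTT.T
  TTTTT
Step 3: 6 trees catch fire, 5 burn out
  .F.TT
  ..FT.
  ...FT
  ..F..
  .FT.T
  FTTTT
Step 4: 4 trees catch fire, 6 burn out
  ...TT
  ...F.
  ....F
  .....
  ..F.T
  .FTTT

...TT
...F.
....F
.....
..F.T
.FTTT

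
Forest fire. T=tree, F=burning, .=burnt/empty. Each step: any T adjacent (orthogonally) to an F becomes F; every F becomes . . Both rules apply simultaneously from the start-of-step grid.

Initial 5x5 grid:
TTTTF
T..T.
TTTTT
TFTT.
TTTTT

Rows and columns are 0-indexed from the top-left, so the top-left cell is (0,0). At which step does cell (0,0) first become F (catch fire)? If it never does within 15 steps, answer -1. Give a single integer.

Step 1: cell (0,0)='T' (+5 fires, +2 burnt)
Step 2: cell (0,0)='T' (+7 fires, +5 burnt)
Step 3: cell (0,0)='T' (+4 fires, +7 burnt)
Step 4: cell (0,0)='F' (+3 fires, +4 burnt)
  -> target ignites at step 4
Step 5: cell (0,0)='.' (+0 fires, +3 burnt)
  fire out at step 5

4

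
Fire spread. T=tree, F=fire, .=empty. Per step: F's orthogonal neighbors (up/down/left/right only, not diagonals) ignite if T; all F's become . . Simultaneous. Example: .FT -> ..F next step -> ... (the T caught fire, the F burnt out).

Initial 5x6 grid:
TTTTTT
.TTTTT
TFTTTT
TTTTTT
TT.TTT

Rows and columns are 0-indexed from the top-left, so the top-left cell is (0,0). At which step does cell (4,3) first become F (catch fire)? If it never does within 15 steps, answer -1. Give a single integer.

Step 1: cell (4,3)='T' (+4 fires, +1 burnt)
Step 2: cell (4,3)='T' (+6 fires, +4 burnt)
Step 3: cell (4,3)='T' (+6 fires, +6 burnt)
Step 4: cell (4,3)='F' (+5 fires, +6 burnt)
  -> target ignites at step 4
Step 5: cell (4,3)='.' (+4 fires, +5 burnt)
Step 6: cell (4,3)='.' (+2 fires, +4 burnt)
Step 7: cell (4,3)='.' (+0 fires, +2 burnt)
  fire out at step 7

4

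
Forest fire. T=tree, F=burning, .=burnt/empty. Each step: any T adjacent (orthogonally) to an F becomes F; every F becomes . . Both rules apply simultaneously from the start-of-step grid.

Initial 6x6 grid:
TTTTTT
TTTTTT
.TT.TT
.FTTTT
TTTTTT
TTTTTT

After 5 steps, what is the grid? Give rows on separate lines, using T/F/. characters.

Step 1: 3 trees catch fire, 1 burn out
  TTTTTT
  TTTTTT
  .FT.TT
  ..FTTT
  TFTTTT
  TTTTTT
Step 2: 6 trees catch fire, 3 burn out
  TTTTTT
  TFTTTT
  ..F.TT
  ...FTT
  F.FTTT
  TFTTTT
Step 3: 7 trees catch fire, 6 burn out
  TFTTTT
  F.FTTT
  ....TT
  ....FT
  ...FTT
  F.FTTT
Step 4: 7 trees catch fire, 7 burn out
  F.FTTT
  ...FTT
  ....FT
  .....F
  ....FT
  ...FTT
Step 5: 5 trees catch fire, 7 burn out
  ...FTT
  ....FT
  .....F
  ......
  .....F
  ....FT

...FTT
....FT
.....F
......
.....F
....FT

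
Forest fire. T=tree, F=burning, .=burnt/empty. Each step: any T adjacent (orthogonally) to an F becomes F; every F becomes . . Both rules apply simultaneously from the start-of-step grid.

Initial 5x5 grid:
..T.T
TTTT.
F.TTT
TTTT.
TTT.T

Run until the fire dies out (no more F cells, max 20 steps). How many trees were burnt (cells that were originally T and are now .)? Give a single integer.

Answer: 15

Derivation:
Step 1: +2 fires, +1 burnt (F count now 2)
Step 2: +3 fires, +2 burnt (F count now 3)
Step 3: +3 fires, +3 burnt (F count now 3)
Step 4: +5 fires, +3 burnt (F count now 5)
Step 5: +1 fires, +5 burnt (F count now 1)
Step 6: +1 fires, +1 burnt (F count now 1)
Step 7: +0 fires, +1 burnt (F count now 0)
Fire out after step 7
Initially T: 17, now '.': 23
Total burnt (originally-T cells now '.'): 15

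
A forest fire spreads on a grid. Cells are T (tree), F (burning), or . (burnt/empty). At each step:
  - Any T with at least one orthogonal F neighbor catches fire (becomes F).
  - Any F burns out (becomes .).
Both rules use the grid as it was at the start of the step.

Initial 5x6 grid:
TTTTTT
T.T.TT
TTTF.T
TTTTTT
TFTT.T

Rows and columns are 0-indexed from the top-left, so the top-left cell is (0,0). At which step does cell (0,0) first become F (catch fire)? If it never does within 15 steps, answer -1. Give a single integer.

Step 1: cell (0,0)='T' (+5 fires, +2 burnt)
Step 2: cell (0,0)='T' (+6 fires, +5 burnt)
Step 3: cell (0,0)='T' (+3 fires, +6 burnt)
Step 4: cell (0,0)='T' (+5 fires, +3 burnt)
Step 5: cell (0,0)='F' (+3 fires, +5 burnt)
  -> target ignites at step 5
Step 6: cell (0,0)='.' (+2 fires, +3 burnt)
Step 7: cell (0,0)='.' (+0 fires, +2 burnt)
  fire out at step 7

5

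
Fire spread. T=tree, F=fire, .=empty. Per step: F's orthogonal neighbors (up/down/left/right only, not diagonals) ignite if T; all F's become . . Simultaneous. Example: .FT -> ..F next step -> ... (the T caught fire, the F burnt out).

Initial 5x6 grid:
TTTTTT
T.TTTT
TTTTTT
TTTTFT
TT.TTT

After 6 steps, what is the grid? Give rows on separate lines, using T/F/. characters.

Step 1: 4 trees catch fire, 1 burn out
  TTTTTT
  T.TTTT
  TTTTFT
  TTTF.F
  TT.TFT
Step 2: 6 trees catch fire, 4 burn out
  TTTTTT
  T.TTFT
  TTTF.F
  TTF...
  TT.F.F
Step 3: 5 trees catch fire, 6 burn out
  TTTTFT
  T.TF.F
  TTF...
  TF....
  TT....
Step 4: 6 trees catch fire, 5 burn out
  TTTF.F
  T.F...
  TF....
  F.....
  TF....
Step 5: 3 trees catch fire, 6 burn out
  TTF...
  T.....
  F.....
  ......
  F.....
Step 6: 2 trees catch fire, 3 burn out
  TF....
  F.....
  ......
  ......
  ......

TF....
F.....
......
......
......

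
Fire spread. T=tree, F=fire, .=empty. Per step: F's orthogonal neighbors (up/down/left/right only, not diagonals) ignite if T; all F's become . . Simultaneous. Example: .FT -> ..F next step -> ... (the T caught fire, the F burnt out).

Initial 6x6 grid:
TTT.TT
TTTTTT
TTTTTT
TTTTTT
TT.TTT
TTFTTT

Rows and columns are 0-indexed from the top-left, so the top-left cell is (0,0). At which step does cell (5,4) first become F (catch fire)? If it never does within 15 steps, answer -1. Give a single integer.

Step 1: cell (5,4)='T' (+2 fires, +1 burnt)
Step 2: cell (5,4)='F' (+4 fires, +2 burnt)
  -> target ignites at step 2
Step 3: cell (5,4)='.' (+5 fires, +4 burnt)
Step 4: cell (5,4)='.' (+6 fires, +5 burnt)
Step 5: cell (5,4)='.' (+6 fires, +6 burnt)
Step 6: cell (5,4)='.' (+5 fires, +6 burnt)
Step 7: cell (5,4)='.' (+4 fires, +5 burnt)
Step 8: cell (5,4)='.' (+1 fires, +4 burnt)
Step 9: cell (5,4)='.' (+0 fires, +1 burnt)
  fire out at step 9

2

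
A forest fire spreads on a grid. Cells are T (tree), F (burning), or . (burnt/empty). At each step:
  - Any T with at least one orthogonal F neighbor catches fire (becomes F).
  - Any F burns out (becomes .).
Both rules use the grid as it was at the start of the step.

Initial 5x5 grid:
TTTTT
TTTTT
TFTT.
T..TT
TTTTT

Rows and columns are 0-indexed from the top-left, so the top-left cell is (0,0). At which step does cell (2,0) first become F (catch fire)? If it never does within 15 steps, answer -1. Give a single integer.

Step 1: cell (2,0)='F' (+3 fires, +1 burnt)
  -> target ignites at step 1
Step 2: cell (2,0)='.' (+5 fires, +3 burnt)
Step 3: cell (2,0)='.' (+5 fires, +5 burnt)
Step 4: cell (2,0)='.' (+5 fires, +5 burnt)
Step 5: cell (2,0)='.' (+3 fires, +5 burnt)
Step 6: cell (2,0)='.' (+0 fires, +3 burnt)
  fire out at step 6

1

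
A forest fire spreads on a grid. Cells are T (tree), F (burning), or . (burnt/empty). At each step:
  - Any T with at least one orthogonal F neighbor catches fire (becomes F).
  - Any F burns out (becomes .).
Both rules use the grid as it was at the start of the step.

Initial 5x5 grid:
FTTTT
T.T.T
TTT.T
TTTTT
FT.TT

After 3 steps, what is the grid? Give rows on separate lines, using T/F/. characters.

Step 1: 4 trees catch fire, 2 burn out
  .FTTT
  F.T.T
  TTT.T
  FTTTT
  .F.TT
Step 2: 3 trees catch fire, 4 burn out
  ..FTT
  ..T.T
  FTT.T
  .FTTT
  ...TT
Step 3: 4 trees catch fire, 3 burn out
  ...FT
  ..F.T
  .FT.T
  ..FTT
  ...TT

...FT
..F.T
.FT.T
..FTT
...TT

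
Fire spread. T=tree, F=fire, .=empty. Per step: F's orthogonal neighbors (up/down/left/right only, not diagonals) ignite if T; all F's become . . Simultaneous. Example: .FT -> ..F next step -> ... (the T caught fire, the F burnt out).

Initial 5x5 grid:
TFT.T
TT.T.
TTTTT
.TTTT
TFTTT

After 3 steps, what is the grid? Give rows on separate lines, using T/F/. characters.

Step 1: 6 trees catch fire, 2 burn out
  F.F.T
  TF.T.
  TTTTT
  .FTTT
  F.FTT
Step 2: 4 trees catch fire, 6 burn out
  ....T
  F..T.
  TFTTT
  ..FTT
  ...FT
Step 3: 4 trees catch fire, 4 burn out
  ....T
  ...T.
  F.FTT
  ...FT
  ....F

....T
...T.
F.FTT
...FT
....F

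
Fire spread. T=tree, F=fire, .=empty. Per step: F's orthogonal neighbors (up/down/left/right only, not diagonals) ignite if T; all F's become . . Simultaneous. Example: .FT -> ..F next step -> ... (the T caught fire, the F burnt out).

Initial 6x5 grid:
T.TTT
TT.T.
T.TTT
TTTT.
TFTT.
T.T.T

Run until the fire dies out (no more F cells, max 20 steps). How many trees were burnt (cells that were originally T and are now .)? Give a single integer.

Answer: 20

Derivation:
Step 1: +3 fires, +1 burnt (F count now 3)
Step 2: +5 fires, +3 burnt (F count now 5)
Step 3: +3 fires, +5 burnt (F count now 3)
Step 4: +2 fires, +3 burnt (F count now 2)
Step 5: +4 fires, +2 burnt (F count now 4)
Step 6: +1 fires, +4 burnt (F count now 1)
Step 7: +2 fires, +1 burnt (F count now 2)
Step 8: +0 fires, +2 burnt (F count now 0)
Fire out after step 8
Initially T: 21, now '.': 29
Total burnt (originally-T cells now '.'): 20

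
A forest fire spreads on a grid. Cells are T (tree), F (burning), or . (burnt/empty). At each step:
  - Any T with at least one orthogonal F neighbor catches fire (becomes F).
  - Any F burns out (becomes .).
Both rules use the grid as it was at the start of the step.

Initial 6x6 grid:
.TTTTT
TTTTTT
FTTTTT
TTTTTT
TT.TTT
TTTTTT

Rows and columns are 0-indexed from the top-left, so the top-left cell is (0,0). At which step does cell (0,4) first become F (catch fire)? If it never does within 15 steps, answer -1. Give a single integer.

Step 1: cell (0,4)='T' (+3 fires, +1 burnt)
Step 2: cell (0,4)='T' (+4 fires, +3 burnt)
Step 3: cell (0,4)='T' (+6 fires, +4 burnt)
Step 4: cell (0,4)='T' (+5 fires, +6 burnt)
Step 5: cell (0,4)='T' (+6 fires, +5 burnt)
Step 6: cell (0,4)='F' (+5 fires, +6 burnt)
  -> target ignites at step 6
Step 7: cell (0,4)='.' (+3 fires, +5 burnt)
Step 8: cell (0,4)='.' (+1 fires, +3 burnt)
Step 9: cell (0,4)='.' (+0 fires, +1 burnt)
  fire out at step 9

6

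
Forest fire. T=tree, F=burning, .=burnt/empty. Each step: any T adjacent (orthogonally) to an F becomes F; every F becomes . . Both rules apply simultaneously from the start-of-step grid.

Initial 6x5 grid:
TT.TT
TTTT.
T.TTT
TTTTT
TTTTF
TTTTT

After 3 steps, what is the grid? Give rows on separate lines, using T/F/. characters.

Step 1: 3 trees catch fire, 1 burn out
  TT.TT
  TTTT.
  T.TTT
  TTTTF
  TTTF.
  TTTTF
Step 2: 4 trees catch fire, 3 burn out
  TT.TT
  TTTT.
  T.TTF
  TTTF.
  TTF..
  TTTF.
Step 3: 4 trees catch fire, 4 burn out
  TT.TT
  TTTT.
  T.TF.
  TTF..
  TF...
  TTF..

TT.TT
TTTT.
T.TF.
TTF..
TF...
TTF..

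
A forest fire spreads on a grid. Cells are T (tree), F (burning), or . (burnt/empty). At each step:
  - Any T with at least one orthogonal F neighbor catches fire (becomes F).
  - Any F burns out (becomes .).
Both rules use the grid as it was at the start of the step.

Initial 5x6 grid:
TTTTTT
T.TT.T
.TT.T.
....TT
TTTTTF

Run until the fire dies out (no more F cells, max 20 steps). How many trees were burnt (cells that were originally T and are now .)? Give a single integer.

Step 1: +2 fires, +1 burnt (F count now 2)
Step 2: +2 fires, +2 burnt (F count now 2)
Step 3: +2 fires, +2 burnt (F count now 2)
Step 4: +1 fires, +2 burnt (F count now 1)
Step 5: +1 fires, +1 burnt (F count now 1)
Step 6: +0 fires, +1 burnt (F count now 0)
Fire out after step 6
Initially T: 20, now '.': 18
Total burnt (originally-T cells now '.'): 8

Answer: 8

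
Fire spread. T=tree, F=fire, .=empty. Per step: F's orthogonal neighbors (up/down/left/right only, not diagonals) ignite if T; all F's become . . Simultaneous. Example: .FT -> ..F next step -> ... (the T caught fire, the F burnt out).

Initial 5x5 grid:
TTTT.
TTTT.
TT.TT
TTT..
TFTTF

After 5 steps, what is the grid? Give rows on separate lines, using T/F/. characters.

Step 1: 4 trees catch fire, 2 burn out
  TTTT.
  TTTT.
  TT.TT
  TFT..
  F.FF.
Step 2: 3 trees catch fire, 4 burn out
  TTTT.
  TTTT.
  TF.TT
  F.F..
  .....
Step 3: 2 trees catch fire, 3 burn out
  TTTT.
  TFTT.
  F..TT
  .....
  .....
Step 4: 3 trees catch fire, 2 burn out
  TFTT.
  F.FT.
  ...TT
  .....
  .....
Step 5: 3 trees catch fire, 3 burn out
  F.FT.
  ...F.
  ...TT
  .....
  .....

F.FT.
...F.
...TT
.....
.....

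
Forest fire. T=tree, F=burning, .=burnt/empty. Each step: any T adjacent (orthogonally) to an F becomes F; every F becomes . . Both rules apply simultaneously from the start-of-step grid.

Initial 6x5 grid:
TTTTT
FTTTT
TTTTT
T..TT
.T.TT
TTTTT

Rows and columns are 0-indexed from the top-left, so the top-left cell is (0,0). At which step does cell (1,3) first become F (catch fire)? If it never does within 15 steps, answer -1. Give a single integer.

Step 1: cell (1,3)='T' (+3 fires, +1 burnt)
Step 2: cell (1,3)='T' (+4 fires, +3 burnt)
Step 3: cell (1,3)='F' (+3 fires, +4 burnt)
  -> target ignites at step 3
Step 4: cell (1,3)='.' (+3 fires, +3 burnt)
Step 5: cell (1,3)='.' (+3 fires, +3 burnt)
Step 6: cell (1,3)='.' (+2 fires, +3 burnt)
Step 7: cell (1,3)='.' (+2 fires, +2 burnt)
Step 8: cell (1,3)='.' (+2 fires, +2 burnt)
Step 9: cell (1,3)='.' (+1 fires, +2 burnt)
Step 10: cell (1,3)='.' (+2 fires, +1 burnt)
Step 11: cell (1,3)='.' (+0 fires, +2 burnt)
  fire out at step 11

3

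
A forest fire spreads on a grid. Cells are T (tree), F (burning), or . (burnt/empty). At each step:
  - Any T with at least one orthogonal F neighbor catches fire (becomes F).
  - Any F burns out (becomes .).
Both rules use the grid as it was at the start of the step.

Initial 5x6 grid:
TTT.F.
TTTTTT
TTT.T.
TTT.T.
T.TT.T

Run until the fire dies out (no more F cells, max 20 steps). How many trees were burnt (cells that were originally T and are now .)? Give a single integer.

Answer: 20

Derivation:
Step 1: +1 fires, +1 burnt (F count now 1)
Step 2: +3 fires, +1 burnt (F count now 3)
Step 3: +2 fires, +3 burnt (F count now 2)
Step 4: +3 fires, +2 burnt (F count now 3)
Step 5: +4 fires, +3 burnt (F count now 4)
Step 6: +4 fires, +4 burnt (F count now 4)
Step 7: +2 fires, +4 burnt (F count now 2)
Step 8: +1 fires, +2 burnt (F count now 1)
Step 9: +0 fires, +1 burnt (F count now 0)
Fire out after step 9
Initially T: 21, now '.': 29
Total burnt (originally-T cells now '.'): 20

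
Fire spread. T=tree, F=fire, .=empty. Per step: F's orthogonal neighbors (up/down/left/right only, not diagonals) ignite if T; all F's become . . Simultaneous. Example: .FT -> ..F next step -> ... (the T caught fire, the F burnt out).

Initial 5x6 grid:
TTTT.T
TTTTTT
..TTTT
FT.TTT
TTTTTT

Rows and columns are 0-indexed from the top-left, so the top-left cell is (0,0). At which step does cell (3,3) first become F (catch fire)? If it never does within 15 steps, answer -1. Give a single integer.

Step 1: cell (3,3)='T' (+2 fires, +1 burnt)
Step 2: cell (3,3)='T' (+1 fires, +2 burnt)
Step 3: cell (3,3)='T' (+1 fires, +1 burnt)
Step 4: cell (3,3)='T' (+1 fires, +1 burnt)
Step 5: cell (3,3)='F' (+2 fires, +1 burnt)
  -> target ignites at step 5
Step 6: cell (3,3)='.' (+3 fires, +2 burnt)
Step 7: cell (3,3)='.' (+4 fires, +3 burnt)
Step 8: cell (3,3)='.' (+4 fires, +4 burnt)
Step 9: cell (3,3)='.' (+3 fires, +4 burnt)
Step 10: cell (3,3)='.' (+3 fires, +3 burnt)
Step 11: cell (3,3)='.' (+1 fires, +3 burnt)
Step 12: cell (3,3)='.' (+0 fires, +1 burnt)
  fire out at step 12

5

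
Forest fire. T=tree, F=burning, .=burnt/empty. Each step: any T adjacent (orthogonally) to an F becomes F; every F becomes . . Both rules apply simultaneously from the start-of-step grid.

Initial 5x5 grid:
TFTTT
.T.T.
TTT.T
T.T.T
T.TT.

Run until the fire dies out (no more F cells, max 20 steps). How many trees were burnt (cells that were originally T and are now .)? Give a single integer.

Step 1: +3 fires, +1 burnt (F count now 3)
Step 2: +2 fires, +3 burnt (F count now 2)
Step 3: +4 fires, +2 burnt (F count now 4)
Step 4: +2 fires, +4 burnt (F count now 2)
Step 5: +2 fires, +2 burnt (F count now 2)
Step 6: +1 fires, +2 burnt (F count now 1)
Step 7: +0 fires, +1 burnt (F count now 0)
Fire out after step 7
Initially T: 16, now '.': 23
Total burnt (originally-T cells now '.'): 14

Answer: 14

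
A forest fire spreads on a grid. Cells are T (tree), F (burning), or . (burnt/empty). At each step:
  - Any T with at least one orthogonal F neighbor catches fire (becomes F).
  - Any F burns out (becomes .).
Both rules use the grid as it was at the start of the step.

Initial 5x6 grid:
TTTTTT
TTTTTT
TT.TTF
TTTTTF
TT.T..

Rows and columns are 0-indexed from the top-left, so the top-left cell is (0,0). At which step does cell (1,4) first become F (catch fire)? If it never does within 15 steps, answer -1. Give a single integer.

Step 1: cell (1,4)='T' (+3 fires, +2 burnt)
Step 2: cell (1,4)='F' (+4 fires, +3 burnt)
  -> target ignites at step 2
Step 3: cell (1,4)='.' (+4 fires, +4 burnt)
Step 4: cell (1,4)='.' (+3 fires, +4 burnt)
Step 5: cell (1,4)='.' (+5 fires, +3 burnt)
Step 6: cell (1,4)='.' (+4 fires, +5 burnt)
Step 7: cell (1,4)='.' (+1 fires, +4 burnt)
Step 8: cell (1,4)='.' (+0 fires, +1 burnt)
  fire out at step 8

2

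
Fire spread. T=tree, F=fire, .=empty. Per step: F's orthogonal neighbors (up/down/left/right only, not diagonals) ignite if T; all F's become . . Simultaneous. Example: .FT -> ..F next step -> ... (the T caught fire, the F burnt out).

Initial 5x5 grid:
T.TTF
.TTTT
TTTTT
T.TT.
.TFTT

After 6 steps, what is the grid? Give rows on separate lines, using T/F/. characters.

Step 1: 5 trees catch fire, 2 burn out
  T.TF.
  .TTTF
  TTTTT
  T.FT.
  .F.FT
Step 2: 6 trees catch fire, 5 burn out
  T.F..
  .TTF.
  TTFTF
  T..F.
  ....F
Step 3: 3 trees catch fire, 6 burn out
  T....
  .TF..
  TF.F.
  T....
  .....
Step 4: 2 trees catch fire, 3 burn out
  T....
  .F...
  F....
  T....
  .....
Step 5: 1 trees catch fire, 2 burn out
  T....
  .....
  .....
  F....
  .....
Step 6: 0 trees catch fire, 1 burn out
  T....
  .....
  .....
  .....
  .....

T....
.....
.....
.....
.....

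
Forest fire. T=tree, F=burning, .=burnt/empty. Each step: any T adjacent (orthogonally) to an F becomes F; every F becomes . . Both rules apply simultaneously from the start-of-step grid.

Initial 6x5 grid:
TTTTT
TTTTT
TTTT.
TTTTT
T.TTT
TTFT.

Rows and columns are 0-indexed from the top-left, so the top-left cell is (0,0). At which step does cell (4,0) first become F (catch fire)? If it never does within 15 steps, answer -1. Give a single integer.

Step 1: cell (4,0)='T' (+3 fires, +1 burnt)
Step 2: cell (4,0)='T' (+3 fires, +3 burnt)
Step 3: cell (4,0)='F' (+5 fires, +3 burnt)
  -> target ignites at step 3
Step 4: cell (4,0)='.' (+5 fires, +5 burnt)
Step 5: cell (4,0)='.' (+4 fires, +5 burnt)
Step 6: cell (4,0)='.' (+4 fires, +4 burnt)
Step 7: cell (4,0)='.' (+2 fires, +4 burnt)
Step 8: cell (4,0)='.' (+0 fires, +2 burnt)
  fire out at step 8

3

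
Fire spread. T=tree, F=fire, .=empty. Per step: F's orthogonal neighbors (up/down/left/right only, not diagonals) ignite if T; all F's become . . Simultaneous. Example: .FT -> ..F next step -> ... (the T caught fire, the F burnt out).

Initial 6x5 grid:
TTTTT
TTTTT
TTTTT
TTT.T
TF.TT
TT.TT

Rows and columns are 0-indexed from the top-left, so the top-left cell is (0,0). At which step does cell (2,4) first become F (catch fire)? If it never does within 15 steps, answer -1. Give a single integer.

Step 1: cell (2,4)='T' (+3 fires, +1 burnt)
Step 2: cell (2,4)='T' (+4 fires, +3 burnt)
Step 3: cell (2,4)='T' (+3 fires, +4 burnt)
Step 4: cell (2,4)='T' (+4 fires, +3 burnt)
Step 5: cell (2,4)='F' (+4 fires, +4 burnt)
  -> target ignites at step 5
Step 6: cell (2,4)='.' (+3 fires, +4 burnt)
Step 7: cell (2,4)='.' (+2 fires, +3 burnt)
Step 8: cell (2,4)='.' (+2 fires, +2 burnt)
Step 9: cell (2,4)='.' (+1 fires, +2 burnt)
Step 10: cell (2,4)='.' (+0 fires, +1 burnt)
  fire out at step 10

5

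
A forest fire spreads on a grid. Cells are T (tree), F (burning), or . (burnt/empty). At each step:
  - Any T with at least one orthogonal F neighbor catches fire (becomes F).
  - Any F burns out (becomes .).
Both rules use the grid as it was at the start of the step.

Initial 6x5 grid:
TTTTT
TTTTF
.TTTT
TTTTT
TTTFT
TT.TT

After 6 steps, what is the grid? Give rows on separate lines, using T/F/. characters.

Step 1: 7 trees catch fire, 2 burn out
  TTTTF
  TTTF.
  .TTTF
  TTTFT
  TTF.F
  TT.FT
Step 2: 7 trees catch fire, 7 burn out
  TTTF.
  TTF..
  .TTF.
  TTF.F
  TF...
  TT..F
Step 3: 6 trees catch fire, 7 burn out
  TTF..
  TF...
  .TF..
  TF...
  F....
  TF...
Step 4: 5 trees catch fire, 6 burn out
  TF...
  F....
  .F...
  F....
  .....
  F....
Step 5: 1 trees catch fire, 5 burn out
  F....
  .....
  .....
  .....
  .....
  .....
Step 6: 0 trees catch fire, 1 burn out
  .....
  .....
  .....
  .....
  .....
  .....

.....
.....
.....
.....
.....
.....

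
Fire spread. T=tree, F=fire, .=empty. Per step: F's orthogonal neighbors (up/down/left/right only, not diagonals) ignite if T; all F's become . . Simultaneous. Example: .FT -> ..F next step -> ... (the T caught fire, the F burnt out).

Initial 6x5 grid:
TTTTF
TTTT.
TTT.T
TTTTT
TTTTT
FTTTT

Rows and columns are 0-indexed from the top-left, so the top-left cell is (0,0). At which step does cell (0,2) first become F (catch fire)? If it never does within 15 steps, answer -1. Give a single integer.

Step 1: cell (0,2)='T' (+3 fires, +2 burnt)
Step 2: cell (0,2)='F' (+5 fires, +3 burnt)
  -> target ignites at step 2
Step 3: cell (0,2)='.' (+6 fires, +5 burnt)
Step 4: cell (0,2)='.' (+8 fires, +6 burnt)
Step 5: cell (0,2)='.' (+2 fires, +8 burnt)
Step 6: cell (0,2)='.' (+1 fires, +2 burnt)
Step 7: cell (0,2)='.' (+1 fires, +1 burnt)
Step 8: cell (0,2)='.' (+0 fires, +1 burnt)
  fire out at step 8

2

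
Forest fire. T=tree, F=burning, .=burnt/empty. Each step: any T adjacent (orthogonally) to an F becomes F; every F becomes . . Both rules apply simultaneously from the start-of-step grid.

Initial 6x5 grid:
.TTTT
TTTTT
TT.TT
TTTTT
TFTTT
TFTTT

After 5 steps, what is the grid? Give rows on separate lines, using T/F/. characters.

Step 1: 5 trees catch fire, 2 burn out
  .TTTT
  TTTTT
  TT.TT
  TFTTT
  F.FTT
  F.FTT
Step 2: 5 trees catch fire, 5 burn out
  .TTTT
  TTTTT
  TF.TT
  F.FTT
  ...FT
  ...FT
Step 3: 5 trees catch fire, 5 burn out
  .TTTT
  TFTTT
  F..TT
  ...FT
  ....F
  ....F
Step 4: 5 trees catch fire, 5 burn out
  .FTTT
  F.FTT
  ...FT
  ....F
  .....
  .....
Step 5: 3 trees catch fire, 5 burn out
  ..FTT
  ...FT
  ....F
  .....
  .....
  .....

..FTT
...FT
....F
.....
.....
.....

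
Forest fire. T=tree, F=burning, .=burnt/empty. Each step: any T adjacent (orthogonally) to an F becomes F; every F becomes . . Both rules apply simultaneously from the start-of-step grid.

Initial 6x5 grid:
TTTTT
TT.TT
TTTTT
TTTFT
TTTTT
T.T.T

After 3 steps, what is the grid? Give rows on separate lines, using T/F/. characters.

Step 1: 4 trees catch fire, 1 burn out
  TTTTT
  TT.TT
  TTTFT
  TTF.F
  TTTFT
  T.T.T
Step 2: 6 trees catch fire, 4 burn out
  TTTTT
  TT.FT
  TTF.F
  TF...
  TTF.F
  T.T.T
Step 3: 7 trees catch fire, 6 burn out
  TTTFT
  TT..F
  TF...
  F....
  TF...
  T.F.F

TTTFT
TT..F
TF...
F....
TF...
T.F.F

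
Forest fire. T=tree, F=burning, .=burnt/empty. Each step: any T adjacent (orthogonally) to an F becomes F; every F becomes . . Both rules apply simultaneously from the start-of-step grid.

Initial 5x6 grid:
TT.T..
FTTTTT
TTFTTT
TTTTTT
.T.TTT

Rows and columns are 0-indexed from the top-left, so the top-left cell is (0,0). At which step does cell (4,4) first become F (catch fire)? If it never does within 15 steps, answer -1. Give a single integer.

Step 1: cell (4,4)='T' (+7 fires, +2 burnt)
Step 2: cell (4,4)='T' (+6 fires, +7 burnt)
Step 3: cell (4,4)='T' (+6 fires, +6 burnt)
Step 4: cell (4,4)='F' (+3 fires, +6 burnt)
  -> target ignites at step 4
Step 5: cell (4,4)='.' (+1 fires, +3 burnt)
Step 6: cell (4,4)='.' (+0 fires, +1 burnt)
  fire out at step 6

4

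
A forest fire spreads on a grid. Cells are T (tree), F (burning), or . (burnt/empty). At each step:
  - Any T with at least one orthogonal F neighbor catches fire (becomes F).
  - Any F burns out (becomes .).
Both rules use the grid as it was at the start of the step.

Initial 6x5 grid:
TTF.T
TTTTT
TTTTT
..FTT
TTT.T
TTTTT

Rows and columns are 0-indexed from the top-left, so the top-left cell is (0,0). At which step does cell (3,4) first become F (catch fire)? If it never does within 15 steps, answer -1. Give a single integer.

Step 1: cell (3,4)='T' (+5 fires, +2 burnt)
Step 2: cell (3,4)='F' (+8 fires, +5 burnt)
  -> target ignites at step 2
Step 3: cell (3,4)='.' (+8 fires, +8 burnt)
Step 4: cell (3,4)='.' (+3 fires, +8 burnt)
Step 5: cell (3,4)='.' (+0 fires, +3 burnt)
  fire out at step 5

2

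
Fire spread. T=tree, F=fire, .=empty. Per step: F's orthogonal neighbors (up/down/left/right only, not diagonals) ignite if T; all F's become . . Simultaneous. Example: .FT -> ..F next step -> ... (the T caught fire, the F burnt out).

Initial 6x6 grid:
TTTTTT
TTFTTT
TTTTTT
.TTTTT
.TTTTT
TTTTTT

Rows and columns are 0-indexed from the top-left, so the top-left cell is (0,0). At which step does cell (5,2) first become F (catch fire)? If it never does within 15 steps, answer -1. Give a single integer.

Step 1: cell (5,2)='T' (+4 fires, +1 burnt)
Step 2: cell (5,2)='T' (+7 fires, +4 burnt)
Step 3: cell (5,2)='T' (+8 fires, +7 burnt)
Step 4: cell (5,2)='F' (+6 fires, +8 burnt)
  -> target ignites at step 4
Step 5: cell (5,2)='.' (+4 fires, +6 burnt)
Step 6: cell (5,2)='.' (+3 fires, +4 burnt)
Step 7: cell (5,2)='.' (+1 fires, +3 burnt)
Step 8: cell (5,2)='.' (+0 fires, +1 burnt)
  fire out at step 8

4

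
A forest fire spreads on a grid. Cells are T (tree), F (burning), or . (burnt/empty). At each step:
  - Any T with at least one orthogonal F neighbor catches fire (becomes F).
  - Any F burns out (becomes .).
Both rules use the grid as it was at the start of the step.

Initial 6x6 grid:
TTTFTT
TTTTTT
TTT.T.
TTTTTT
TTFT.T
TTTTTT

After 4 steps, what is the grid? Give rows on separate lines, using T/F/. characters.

Step 1: 7 trees catch fire, 2 burn out
  TTF.FT
  TTTFTT
  TTT.T.
  TTFTTT
  TF.F.T
  TTFTTT
Step 2: 10 trees catch fire, 7 burn out
  TF...F
  TTF.FT
  TTF.T.
  TF.FTT
  F....T
  TF.FTT
Step 3: 9 trees catch fire, 10 burn out
  F.....
  TF...F
  TF..F.
  F...FT
  .....T
  F...FT
Step 4: 4 trees catch fire, 9 burn out
  ......
  F.....
  F.....
  .....F
  .....T
  .....F

......
F.....
F.....
.....F
.....T
.....F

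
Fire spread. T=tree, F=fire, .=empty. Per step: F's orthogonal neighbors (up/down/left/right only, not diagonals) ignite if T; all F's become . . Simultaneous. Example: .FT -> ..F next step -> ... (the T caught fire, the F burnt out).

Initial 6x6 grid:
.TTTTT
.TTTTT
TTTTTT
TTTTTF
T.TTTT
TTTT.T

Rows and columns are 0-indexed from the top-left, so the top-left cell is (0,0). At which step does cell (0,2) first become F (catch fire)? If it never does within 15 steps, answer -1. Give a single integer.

Step 1: cell (0,2)='T' (+3 fires, +1 burnt)
Step 2: cell (0,2)='T' (+5 fires, +3 burnt)
Step 3: cell (0,2)='T' (+5 fires, +5 burnt)
Step 4: cell (0,2)='T' (+6 fires, +5 burnt)
Step 5: cell (0,2)='T' (+5 fires, +6 burnt)
Step 6: cell (0,2)='F' (+5 fires, +5 burnt)
  -> target ignites at step 6
Step 7: cell (0,2)='.' (+2 fires, +5 burnt)
Step 8: cell (0,2)='.' (+0 fires, +2 burnt)
  fire out at step 8

6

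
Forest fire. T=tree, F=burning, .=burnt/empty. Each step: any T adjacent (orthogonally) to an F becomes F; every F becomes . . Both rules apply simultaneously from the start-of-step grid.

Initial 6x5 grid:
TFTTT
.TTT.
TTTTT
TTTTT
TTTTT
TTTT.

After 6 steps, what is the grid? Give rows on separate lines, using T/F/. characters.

Step 1: 3 trees catch fire, 1 burn out
  F.FTT
  .FTT.
  TTTTT
  TTTTT
  TTTTT
  TTTT.
Step 2: 3 trees catch fire, 3 burn out
  ...FT
  ..FT.
  TFTTT
  TTTTT
  TTTTT
  TTTT.
Step 3: 5 trees catch fire, 3 burn out
  ....F
  ...F.
  F.FTT
  TFTTT
  TTTTT
  TTTT.
Step 4: 4 trees catch fire, 5 burn out
  .....
  .....
  ...FT
  F.FTT
  TFTTT
  TTTT.
Step 5: 5 trees catch fire, 4 burn out
  .....
  .....
  ....F
  ...FT
  F.FTT
  TFTT.
Step 6: 4 trees catch fire, 5 burn out
  .....
  .....
  .....
  ....F
  ...FT
  F.FT.

.....
.....
.....
....F
...FT
F.FT.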